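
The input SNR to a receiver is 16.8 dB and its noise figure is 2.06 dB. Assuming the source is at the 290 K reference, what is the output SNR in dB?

By definition F = SNR_in/SNR_out, so in dB: SNR_out = SNR_in − NF
SNR_out = 16.8 − 2.06 = 14.74 dB

14.74 dB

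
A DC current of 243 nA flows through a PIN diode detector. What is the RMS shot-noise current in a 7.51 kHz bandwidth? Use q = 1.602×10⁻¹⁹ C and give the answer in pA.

I_n = √(2qI·B)
2qI·B = 2 × 1.602×10⁻¹⁹ × 2.43×10⁻⁷ × 7.51×10³ = 5.85×10⁻²² A²
I_n = √(5.85×10⁻²²) = 2.42×10⁻¹¹ A = 24.2 pA

24.2 pA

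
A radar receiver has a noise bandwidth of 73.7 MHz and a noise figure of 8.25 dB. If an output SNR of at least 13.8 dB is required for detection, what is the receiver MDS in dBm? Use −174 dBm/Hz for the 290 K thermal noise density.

Sensitivity = −174 + 10 log₁₀(B) + NF + SNR_min
= −174 + 78.67 + 8.25 + 13.8
= −73.28 dBm → −73.3 dBm

−73.3 dBm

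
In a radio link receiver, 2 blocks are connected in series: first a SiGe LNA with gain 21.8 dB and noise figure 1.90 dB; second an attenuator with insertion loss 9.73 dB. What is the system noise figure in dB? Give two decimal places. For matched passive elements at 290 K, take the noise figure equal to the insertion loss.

2.05 dB

Convert to linear (a loss of L dB is a gain of −L dB): F_i = 10^(NF_i/10), G_i = 10^(G_i,dB/10)
  Stage 1: F_1 = 10^(1.90/10) = 1.549, G_1 = 10^(21.8/10) = 151.4
  Stage 2: F_2 = 10^(9.73/10) = 9.397, G_2 = 10^(−9.73/10) = 0.1064
Friis cascade:
  F = 1.549 + (9.397 − 1)/151.4 = 1.604
NF = 10 log₁₀(1.604) = 2.05 dB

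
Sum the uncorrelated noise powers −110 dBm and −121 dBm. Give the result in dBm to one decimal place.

Convert to linear, add, convert back:
P₁ = 1.00×10⁻¹⁴ W, P₂ = 7.94×10⁻¹⁶ W
P_tot = 1.08×10⁻¹⁴ W → 10 log₁₀(P_tot / 10⁻³) = −109.7 dBm

−109.7 dBm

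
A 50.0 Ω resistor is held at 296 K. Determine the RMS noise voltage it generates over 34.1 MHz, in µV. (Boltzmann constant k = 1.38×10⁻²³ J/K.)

5.28 µV

V_n = √(4kTRB)
4kTRB = 4 × 1.38×10⁻²³ × 296 × 5.00×10¹ × 3.41×10⁷ = 2.79×10⁻¹¹ V²
V_n = √(2.79×10⁻¹¹) = 5.28×10⁻⁶ V = 5.28 µV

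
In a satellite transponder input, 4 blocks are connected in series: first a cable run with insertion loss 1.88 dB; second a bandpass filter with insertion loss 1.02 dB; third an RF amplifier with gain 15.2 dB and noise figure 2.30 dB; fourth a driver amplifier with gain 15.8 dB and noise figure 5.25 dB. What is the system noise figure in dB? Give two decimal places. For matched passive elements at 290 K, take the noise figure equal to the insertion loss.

Convert to linear (a loss of L dB is a gain of −L dB): F_i = 10^(NF_i/10), G_i = 10^(G_i,dB/10)
  Stage 1: F_1 = 10^(1.88/10) = 1.542, G_1 = 10^(−1.88/10) = 0.6486
  Stage 2: F_2 = 10^(1.02/10) = 1.265, G_2 = 10^(−1.02/10) = 0.7907
  Stage 3: F_3 = 10^(2.30/10) = 1.698, G_3 = 10^(15.2/10) = 33.11
  Stage 4: F_4 = 10^(5.25/10) = 3.350, G_4 = 10^(15.8/10) = 38.02
Friis cascade:
  F = 1.542 + (1.265 − 1)/0.6486 + (1.698 − 1)/0.5129 + (3.350 − 1)/16.98 = 3.450
NF = 10 log₁₀(3.450) = 5.38 dB

5.38 dB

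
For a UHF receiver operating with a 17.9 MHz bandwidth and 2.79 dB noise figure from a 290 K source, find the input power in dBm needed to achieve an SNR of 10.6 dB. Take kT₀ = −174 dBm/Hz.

Sensitivity = −174 + 10 log₁₀(B) + NF + SNR_min
= −174 + 72.53 + 2.79 + 10.6
= −88.08 dBm → −88.1 dBm

−88.1 dBm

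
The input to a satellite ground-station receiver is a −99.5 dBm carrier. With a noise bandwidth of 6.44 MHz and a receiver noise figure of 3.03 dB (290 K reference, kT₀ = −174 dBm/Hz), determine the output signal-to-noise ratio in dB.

3.4 dB

Noise floor: N = −174 + 10 log₁₀(B) + NF
10 log₁₀(6.44×10⁶) = 68.09 dB
N = −174 + 68.09 + 3.03 = −102.88 dBm
SNR = P_sig − N = −99.5 − (−102.88) = 3.38 dB → 3.4 dB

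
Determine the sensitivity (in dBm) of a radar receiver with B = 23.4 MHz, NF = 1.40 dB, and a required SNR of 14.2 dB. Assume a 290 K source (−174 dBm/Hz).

Sensitivity = −174 + 10 log₁₀(B) + NF + SNR_min
= −174 + 73.69 + 1.40 + 14.2
= −84.71 dBm → −84.7 dBm

−84.7 dBm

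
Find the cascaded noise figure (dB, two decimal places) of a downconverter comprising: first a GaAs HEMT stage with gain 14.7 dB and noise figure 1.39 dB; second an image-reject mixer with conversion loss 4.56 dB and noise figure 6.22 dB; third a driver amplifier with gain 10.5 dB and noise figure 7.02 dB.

2.73 dB

Convert to linear (a loss of L dB is a gain of −L dB): F_i = 10^(NF_i/10), G_i = 10^(G_i,dB/10)
  Stage 1: F_1 = 10^(1.39/10) = 1.377, G_1 = 10^(14.7/10) = 29.51
  Stage 2: F_2 = 10^(6.22/10) = 4.188, G_2 = 10^(−4.56/10) = 0.3499
  Stage 3: F_3 = 10^(7.02/10) = 5.035, G_3 = 10^(10.5/10) = 11.22
Friis cascade:
  F = 1.377 + (4.188 − 1)/29.51 + (5.035 − 1)/10.33 = 1.876
NF = 10 log₁₀(1.876) = 2.73 dB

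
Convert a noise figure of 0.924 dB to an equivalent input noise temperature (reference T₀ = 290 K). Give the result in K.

68.8 K

F = 10^(0.924/10) = 1.23709
T_e = (F − 1)·T₀ = (1.23709 − 1) × 290 = 68.8 K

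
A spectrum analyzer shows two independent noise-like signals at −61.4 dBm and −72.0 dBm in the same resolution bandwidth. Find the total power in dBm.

Convert to linear, add, convert back:
P₁ = 7.24×10⁻¹⁰ W, P₂ = 6.31×10⁻¹¹ W
P_tot = 7.88×10⁻¹⁰ W → 10 log₁₀(P_tot / 10⁻³) = −61.0 dBm

−61.0 dBm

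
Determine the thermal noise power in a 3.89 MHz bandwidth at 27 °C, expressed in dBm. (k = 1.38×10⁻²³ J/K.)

−107.9 dBm

T = 27 °C + 273.15 = 300.15 K
P_n = kTB = 1.38×10⁻²³ × 300.15 × 3.89×10⁶ = 1.61×10⁻¹⁴ W
In dBm: 10 log₁₀(1.61×10⁻¹⁴ / 10⁻³) = −107.9 dBm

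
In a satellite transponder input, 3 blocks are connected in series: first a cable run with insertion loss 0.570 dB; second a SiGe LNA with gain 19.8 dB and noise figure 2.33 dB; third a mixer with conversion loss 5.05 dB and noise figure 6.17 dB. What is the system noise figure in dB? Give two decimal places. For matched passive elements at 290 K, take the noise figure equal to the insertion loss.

Convert to linear (a loss of L dB is a gain of −L dB): F_i = 10^(NF_i/10), G_i = 10^(G_i,dB/10)
  Stage 1: F_1 = 10^(0.570/10) = 1.140, G_1 = 10^(−0.570/10) = 0.8770
  Stage 2: F_2 = 10^(2.33/10) = 1.710, G_2 = 10^(19.8/10) = 95.50
  Stage 3: F_3 = 10^(6.17/10) = 4.140, G_3 = 10^(−5.05/10) = 0.3126
Friis cascade:
  F = 1.140 + (1.710 − 1)/0.8770 + (4.140 − 1)/83.75 = 1.987
NF = 10 log₁₀(1.987) = 2.98 dB

2.98 dB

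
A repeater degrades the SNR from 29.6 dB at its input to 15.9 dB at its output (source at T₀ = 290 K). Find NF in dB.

NF (dB) = SNR_in(dB) − SNR_out(dB) when the source is at T₀
NF = 29.6 − 15.9 = 13.7 dB

13.7 dB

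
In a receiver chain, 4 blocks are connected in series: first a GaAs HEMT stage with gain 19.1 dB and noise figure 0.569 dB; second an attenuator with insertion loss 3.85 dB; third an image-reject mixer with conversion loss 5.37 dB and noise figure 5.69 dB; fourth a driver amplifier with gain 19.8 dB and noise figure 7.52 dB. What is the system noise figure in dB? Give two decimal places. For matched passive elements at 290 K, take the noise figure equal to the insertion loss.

2.35 dB

Convert to linear (a loss of L dB is a gain of −L dB): F_i = 10^(NF_i/10), G_i = 10^(G_i,dB/10)
  Stage 1: F_1 = 10^(0.569/10) = 1.140, G_1 = 10^(19.1/10) = 81.28
  Stage 2: F_2 = 10^(3.85/10) = 2.427, G_2 = 10^(−3.85/10) = 0.4121
  Stage 3: F_3 = 10^(5.69/10) = 3.707, G_3 = 10^(−5.37/10) = 0.2904
  Stage 4: F_4 = 10^(7.52/10) = 5.649, G_4 = 10^(19.8/10) = 95.50
Friis cascade:
  F = 1.140 + (2.427 − 1)/81.28 + (3.707 − 1)/33.50 + (5.649 − 1)/9.727 = 1.716
NF = 10 log₁₀(1.716) = 2.35 dB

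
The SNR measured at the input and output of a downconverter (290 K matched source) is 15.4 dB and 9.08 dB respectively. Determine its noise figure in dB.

6.32 dB

NF (dB) = SNR_in(dB) − SNR_out(dB) when the source is at T₀
NF = 15.4 − 9.08 = 6.32 dB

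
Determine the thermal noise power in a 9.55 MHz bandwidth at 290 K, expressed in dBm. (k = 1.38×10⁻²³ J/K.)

P_n = kTB = 1.38×10⁻²³ × 290 × 9.55×10⁶ = 3.82×10⁻¹⁴ W
In dBm: 10 log₁₀(3.82×10⁻¹⁴ / 10⁻³) = −104.2 dBm

−104.2 dBm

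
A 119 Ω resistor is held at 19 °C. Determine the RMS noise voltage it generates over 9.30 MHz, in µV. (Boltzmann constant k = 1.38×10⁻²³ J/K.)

T = 19 °C + 273.15 = 292.15 K
V_n = √(4kTRB)
4kTRB = 4 × 1.38×10⁻²³ × 292.15 × 1.19×10² × 9.30×10⁶ = 1.78×10⁻¹¹ V²
V_n = √(1.78×10⁻¹¹) = 4.22×10⁻⁶ V = 4.22 µV

4.22 µV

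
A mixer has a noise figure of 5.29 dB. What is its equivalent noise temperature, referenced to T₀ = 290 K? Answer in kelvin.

F = 10^(5.29/10) = 3.38065
T_e = (F − 1)·T₀ = (3.38065 − 1) × 290 = 690 K

690 K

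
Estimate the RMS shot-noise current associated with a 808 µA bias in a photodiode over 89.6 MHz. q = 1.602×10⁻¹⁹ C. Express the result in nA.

I_n = √(2qI·B)
2qI·B = 2 × 1.602×10⁻¹⁹ × 8.08×10⁻⁴ × 8.96×10⁷ = 2.32×10⁻¹⁴ A²
I_n = √(2.32×10⁻¹⁴) = 1.52×10⁻⁷ A = 152 nA

152 nA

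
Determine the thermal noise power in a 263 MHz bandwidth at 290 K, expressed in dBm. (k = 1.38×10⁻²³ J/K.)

−89.8 dBm

P_n = kTB = 1.38×10⁻²³ × 290 × 2.63×10⁸ = 1.05×10⁻¹² W
In dBm: 10 log₁₀(1.05×10⁻¹² / 10⁻³) = −89.8 dBm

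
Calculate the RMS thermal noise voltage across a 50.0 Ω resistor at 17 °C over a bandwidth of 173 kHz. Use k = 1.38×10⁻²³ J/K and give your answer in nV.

T = 17 °C + 273.15 = 290.15 K
V_n = √(4kTRB)
4kTRB = 4 × 1.38×10⁻²³ × 290.15 × 5.00×10¹ × 1.73×10⁵ = 1.39×10⁻¹³ V²
V_n = √(1.39×10⁻¹³) = 3.72×10⁻⁷ V = 372 nV

372 nV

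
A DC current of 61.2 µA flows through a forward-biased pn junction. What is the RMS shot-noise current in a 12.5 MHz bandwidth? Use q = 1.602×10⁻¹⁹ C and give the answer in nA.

15.7 nA

I_n = √(2qI·B)
2qI·B = 2 × 1.602×10⁻¹⁹ × 6.12×10⁻⁵ × 1.25×10⁷ = 2.45×10⁻¹⁶ A²
I_n = √(2.45×10⁻¹⁶) = 1.57×10⁻⁸ A = 15.7 nA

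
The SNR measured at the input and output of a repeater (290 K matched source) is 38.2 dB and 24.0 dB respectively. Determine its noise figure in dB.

14.2 dB

NF (dB) = SNR_in(dB) − SNR_out(dB) when the source is at T₀
NF = 38.2 − 24.0 = 14.2 dB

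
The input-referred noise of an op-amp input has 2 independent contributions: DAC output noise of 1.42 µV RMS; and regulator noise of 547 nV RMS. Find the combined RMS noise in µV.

Uncorrelated sources add in power (mean-square): V_tot = √(ΣV_i²)
V_tot = √[(1.42×10⁻⁶)² + (5.47×10⁻⁷)²] = 1.52×10⁻⁶ V = 1.52 µV

1.52 µV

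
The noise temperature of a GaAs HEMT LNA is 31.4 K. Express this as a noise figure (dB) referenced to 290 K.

0.446 dB

F = 1 + T_e/T₀ = 1 + 31.4/290 = 1.10828
NF = 10 log₁₀(1.10828) = 0.446 dB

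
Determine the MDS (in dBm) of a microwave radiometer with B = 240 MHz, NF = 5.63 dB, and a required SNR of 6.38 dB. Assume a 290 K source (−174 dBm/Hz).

Sensitivity = −174 + 10 log₁₀(B) + NF + SNR_min
= −174 + 83.8 + 5.63 + 6.38
= −78.19 dBm → −78.2 dBm

−78.2 dBm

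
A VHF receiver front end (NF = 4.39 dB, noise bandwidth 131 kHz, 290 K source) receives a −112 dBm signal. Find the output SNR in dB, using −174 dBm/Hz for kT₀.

Noise floor: N = −174 + 10 log₁₀(B) + NF
10 log₁₀(1.31×10⁵) = 51.17 dB
N = −174 + 51.17 + 4.39 = −118.44 dBm
SNR = P_sig − N = −112 − (−118.44) = 6.44 dB → 6.4 dB

6.4 dB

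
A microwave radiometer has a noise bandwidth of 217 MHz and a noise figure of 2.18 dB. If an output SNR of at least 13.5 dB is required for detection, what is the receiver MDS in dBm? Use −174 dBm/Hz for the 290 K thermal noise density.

−75.0 dBm

Sensitivity = −174 + 10 log₁₀(B) + NF + SNR_min
= −174 + 83.36 + 2.18 + 13.5
= −74.96 dBm → −75.0 dBm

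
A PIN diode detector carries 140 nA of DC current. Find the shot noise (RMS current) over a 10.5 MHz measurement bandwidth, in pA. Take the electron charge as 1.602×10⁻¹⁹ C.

I_n = √(2qI·B)
2qI·B = 2 × 1.602×10⁻¹⁹ × 1.40×10⁻⁷ × 1.05×10⁷ = 4.71×10⁻¹⁹ A²
I_n = √(4.71×10⁻¹⁹) = 6.86×10⁻¹⁰ A = 686 pA

686 pA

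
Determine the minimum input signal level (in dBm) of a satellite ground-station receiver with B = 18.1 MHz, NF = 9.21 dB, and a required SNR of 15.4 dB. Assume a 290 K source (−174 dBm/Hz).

Sensitivity = −174 + 10 log₁₀(B) + NF + SNR_min
= −174 + 72.58 + 9.21 + 15.4
= −76.81 dBm → −76.8 dBm

−76.8 dBm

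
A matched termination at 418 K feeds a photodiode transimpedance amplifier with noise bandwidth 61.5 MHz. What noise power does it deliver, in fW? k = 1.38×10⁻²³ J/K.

355 fW

P_n = kTB = 1.38×10⁻²³ × 418 × 6.15×10⁷ = 3.55×10⁻¹³ W = 355 fW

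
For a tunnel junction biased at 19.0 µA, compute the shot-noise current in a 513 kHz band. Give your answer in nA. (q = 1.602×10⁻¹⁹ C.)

I_n = √(2qI·B)
2qI·B = 2 × 1.602×10⁻¹⁹ × 1.90×10⁻⁵ × 5.13×10⁵ = 3.12×10⁻¹⁸ A²
I_n = √(3.12×10⁻¹⁸) = 1.77×10⁻⁹ A = 1.77 nA

1.77 nA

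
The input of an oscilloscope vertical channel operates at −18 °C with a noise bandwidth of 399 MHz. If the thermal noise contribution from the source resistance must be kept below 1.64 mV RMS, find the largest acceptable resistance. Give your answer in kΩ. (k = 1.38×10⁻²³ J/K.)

479 kΩ

T = −18 °C + 273.15 = 255.15 K
Johnson–Nyquist: V_n = √(4kTRB) ⇒ R = V_n² / (4kTB)
4kTB = 4 × 1.38×10⁻²³ × 255.15 × 3.99×10⁸ = 5.62×10⁻¹²
R = (1.64×10⁻³)² / 5.62×10⁻¹² = 4.79×10⁵ Ω = 479 kΩ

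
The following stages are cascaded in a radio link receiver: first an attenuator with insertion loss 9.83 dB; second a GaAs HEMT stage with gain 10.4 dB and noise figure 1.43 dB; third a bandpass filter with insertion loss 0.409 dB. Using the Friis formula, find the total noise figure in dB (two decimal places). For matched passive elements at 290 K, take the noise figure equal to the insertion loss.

Convert to linear (a loss of L dB is a gain of −L dB): F_i = 10^(NF_i/10), G_i = 10^(G_i,dB/10)
  Stage 1: F_1 = 10^(9.83/10) = 9.616, G_1 = 10^(−9.83/10) = 0.1040
  Stage 2: F_2 = 10^(1.43/10) = 1.390, G_2 = 10^(10.4/10) = 10.96
  Stage 3: F_3 = 10^(0.409/10) = 1.099, G_3 = 10^(−0.409/10) = 0.9101
Friis cascade:
  F = 9.616 + (1.390 − 1)/0.1040 + (1.099 − 1)/1.140 = 13.45
NF = 10 log₁₀(13.45) = 11.29 dB

11.29 dB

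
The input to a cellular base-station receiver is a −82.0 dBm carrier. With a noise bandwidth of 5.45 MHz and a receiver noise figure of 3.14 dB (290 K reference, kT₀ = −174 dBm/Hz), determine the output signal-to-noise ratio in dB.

Noise floor: N = −174 + 10 log₁₀(B) + NF
10 log₁₀(5.45×10⁶) = 67.36 dB
N = −174 + 67.36 + 3.14 = −103.50 dBm
SNR = P_sig − N = −82.0 − (−103.50) = 21.50 dB → 21.5 dB

21.5 dB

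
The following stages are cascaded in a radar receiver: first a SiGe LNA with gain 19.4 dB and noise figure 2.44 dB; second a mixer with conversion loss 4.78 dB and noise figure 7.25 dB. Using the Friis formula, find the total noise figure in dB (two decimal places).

Convert to linear (a loss of L dB is a gain of −L dB): F_i = 10^(NF_i/10), G_i = 10^(G_i,dB/10)
  Stage 1: F_1 = 10^(2.44/10) = 1.754, G_1 = 10^(19.4/10) = 87.10
  Stage 2: F_2 = 10^(7.25/10) = 5.309, G_2 = 10^(−4.78/10) = 0.3327
Friis cascade:
  F = 1.754 + (5.309 − 1)/87.10 = 1.803
NF = 10 log₁₀(1.803) = 2.56 dB

2.56 dB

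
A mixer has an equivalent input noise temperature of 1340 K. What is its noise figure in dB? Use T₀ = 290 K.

7.50 dB

F = 1 + T_e/T₀ = 1 + 1340/290 = 5.62069
NF = 10 log₁₀(5.62069) = 7.50 dB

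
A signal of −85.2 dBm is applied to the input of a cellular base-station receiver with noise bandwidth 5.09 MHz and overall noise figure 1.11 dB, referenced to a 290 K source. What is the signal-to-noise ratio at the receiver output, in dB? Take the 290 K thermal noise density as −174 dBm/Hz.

Noise floor: N = −174 + 10 log₁₀(B) + NF
10 log₁₀(5.09×10⁶) = 67.07 dB
N = −174 + 67.07 + 1.11 = −105.82 dBm
SNR = P_sig − N = −85.2 − (−105.82) = 20.62 dB → 20.6 dB

20.6 dB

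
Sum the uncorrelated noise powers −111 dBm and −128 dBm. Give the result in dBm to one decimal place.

Convert to linear, add, convert back:
P₁ = 7.94×10⁻¹⁵ W, P₂ = 1.58×10⁻¹⁶ W
P_tot = 8.10×10⁻¹⁵ W → 10 log₁₀(P_tot / 10⁻³) = −110.9 dBm

−110.9 dBm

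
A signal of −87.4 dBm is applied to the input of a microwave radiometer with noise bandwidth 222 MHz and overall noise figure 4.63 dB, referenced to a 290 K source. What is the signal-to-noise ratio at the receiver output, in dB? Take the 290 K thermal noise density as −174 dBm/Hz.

Noise floor: N = −174 + 10 log₁₀(B) + NF
10 log₁₀(2.22×10⁸) = 83.46 dB
N = −174 + 83.46 + 4.63 = −85.91 dBm
SNR = P_sig − N = −87.4 − (−85.91) = −1.49 dB → −1.5 dB

−1.5 dB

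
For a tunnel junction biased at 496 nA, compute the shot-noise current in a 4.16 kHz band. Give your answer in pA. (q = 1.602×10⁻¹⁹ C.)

25.7 pA

I_n = √(2qI·B)
2qI·B = 2 × 1.602×10⁻¹⁹ × 4.96×10⁻⁷ × 4.16×10³ = 6.61×10⁻²² A²
I_n = √(6.61×10⁻²²) = 2.57×10⁻¹¹ A = 25.7 pA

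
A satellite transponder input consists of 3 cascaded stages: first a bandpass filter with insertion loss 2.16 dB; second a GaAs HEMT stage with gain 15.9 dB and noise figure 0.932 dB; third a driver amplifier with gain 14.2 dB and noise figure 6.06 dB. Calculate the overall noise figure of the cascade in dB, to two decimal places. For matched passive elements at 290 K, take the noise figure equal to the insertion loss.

3.36 dB

Convert to linear (a loss of L dB is a gain of −L dB): F_i = 10^(NF_i/10), G_i = 10^(G_i,dB/10)
  Stage 1: F_1 = 10^(2.16/10) = 1.644, G_1 = 10^(−2.16/10) = 0.6081
  Stage 2: F_2 = 10^(0.932/10) = 1.239, G_2 = 10^(15.9/10) = 38.90
  Stage 3: F_3 = 10^(6.06/10) = 4.036, G_3 = 10^(14.2/10) = 26.30
Friis cascade:
  F = 1.644 + (1.239 − 1)/0.6081 + (4.036 − 1)/23.66 = 2.166
NF = 10 log₁₀(2.166) = 3.36 dB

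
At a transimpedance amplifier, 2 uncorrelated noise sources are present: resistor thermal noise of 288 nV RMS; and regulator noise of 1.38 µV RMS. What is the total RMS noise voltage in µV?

1.41 µV

Uncorrelated sources add in power (mean-square): V_tot = √(ΣV_i²)
V_tot = √[(2.88×10⁻⁷)² + (1.38×10⁻⁶)²] = 1.41×10⁻⁶ V = 1.41 µV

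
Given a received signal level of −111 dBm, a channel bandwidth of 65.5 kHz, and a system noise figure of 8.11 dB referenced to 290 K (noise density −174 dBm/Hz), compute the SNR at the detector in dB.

6.7 dB

Noise floor: N = −174 + 10 log₁₀(B) + NF
10 log₁₀(6.55×10⁴) = 48.16 dB
N = −174 + 48.16 + 8.11 = −117.73 dBm
SNR = P_sig − N = −111 − (−117.73) = 6.73 dB → 6.7 dB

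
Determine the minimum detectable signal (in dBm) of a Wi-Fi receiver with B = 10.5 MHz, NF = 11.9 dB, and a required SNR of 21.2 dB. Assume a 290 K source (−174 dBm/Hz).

Sensitivity = −174 + 10 log₁₀(B) + NF + SNR_min
= −174 + 70.21 + 11.9 + 21.2
= −70.69 dBm → −70.7 dBm

−70.7 dBm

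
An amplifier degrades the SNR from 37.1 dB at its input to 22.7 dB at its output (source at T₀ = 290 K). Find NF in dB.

14.4 dB

NF (dB) = SNR_in(dB) − SNR_out(dB) when the source is at T₀
NF = 37.1 − 22.7 = 14.4 dB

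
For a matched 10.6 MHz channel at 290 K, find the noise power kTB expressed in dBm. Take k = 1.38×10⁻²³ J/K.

−103.7 dBm

P_n = kTB = 1.38×10⁻²³ × 290 × 1.06×10⁷ = 4.24×10⁻¹⁴ W
In dBm: 10 log₁₀(4.24×10⁻¹⁴ / 10⁻³) = −103.7 dBm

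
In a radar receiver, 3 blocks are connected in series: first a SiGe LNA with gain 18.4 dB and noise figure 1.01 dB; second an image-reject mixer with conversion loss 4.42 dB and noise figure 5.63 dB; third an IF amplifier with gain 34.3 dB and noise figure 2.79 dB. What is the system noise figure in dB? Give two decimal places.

Convert to linear (a loss of L dB is a gain of −L dB): F_i = 10^(NF_i/10), G_i = 10^(G_i,dB/10)
  Stage 1: F_1 = 10^(1.01/10) = 1.262, G_1 = 10^(18.4/10) = 69.18
  Stage 2: F_2 = 10^(5.63/10) = 3.656, G_2 = 10^(−4.42/10) = 0.3614
  Stage 3: F_3 = 10^(2.79/10) = 1.901, G_3 = 10^(34.3/10) = 2692
Friis cascade:
  F = 1.262 + (3.656 − 1)/69.18 + (1.901 − 1)/25.00 = 1.336
NF = 10 log₁₀(1.336) = 1.26 dB

1.26 dB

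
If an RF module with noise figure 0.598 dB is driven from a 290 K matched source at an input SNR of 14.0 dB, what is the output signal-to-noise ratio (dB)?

13.402 dB

By definition F = SNR_in/SNR_out, so in dB: SNR_out = SNR_in − NF
SNR_out = 14.0 − 0.598 = 13.402 dB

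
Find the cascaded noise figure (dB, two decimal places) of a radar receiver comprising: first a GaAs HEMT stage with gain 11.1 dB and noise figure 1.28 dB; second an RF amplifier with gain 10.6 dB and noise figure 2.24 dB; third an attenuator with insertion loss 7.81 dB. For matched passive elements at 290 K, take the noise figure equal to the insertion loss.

1.55 dB

Convert to linear (a loss of L dB is a gain of −L dB): F_i = 10^(NF_i/10), G_i = 10^(G_i,dB/10)
  Stage 1: F_1 = 10^(1.28/10) = 1.343, G_1 = 10^(11.1/10) = 12.88
  Stage 2: F_2 = 10^(2.24/10) = 1.675, G_2 = 10^(10.6/10) = 11.48
  Stage 3: F_3 = 10^(7.81/10) = 6.039, G_3 = 10^(−7.81/10) = 0.1656
Friis cascade:
  F = 1.343 + (1.675 − 1)/12.88 + (6.039 − 1)/147.9 = 1.429
NF = 10 log₁₀(1.429) = 1.55 dB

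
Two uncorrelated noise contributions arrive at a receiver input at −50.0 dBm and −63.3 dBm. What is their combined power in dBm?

Convert to linear, add, convert back:
P₁ = 1.00×10⁻⁸ W, P₂ = 4.68×10⁻¹⁰ W
P_tot = 1.05×10⁻⁸ W → 10 log₁₀(P_tot / 10⁻³) = −49.8 dBm

−49.8 dBm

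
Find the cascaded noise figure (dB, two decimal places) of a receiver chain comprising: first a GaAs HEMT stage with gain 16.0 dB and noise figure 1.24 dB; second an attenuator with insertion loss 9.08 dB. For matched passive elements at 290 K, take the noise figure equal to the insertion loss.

1.79 dB

Convert to linear (a loss of L dB is a gain of −L dB): F_i = 10^(NF_i/10), G_i = 10^(G_i,dB/10)
  Stage 1: F_1 = 10^(1.24/10) = 1.330, G_1 = 10^(16.0/10) = 39.81
  Stage 2: F_2 = 10^(9.08/10) = 8.091, G_2 = 10^(−9.08/10) = 0.1236
Friis cascade:
  F = 1.330 + (8.091 − 1)/39.81 = 1.509
NF = 10 log₁₀(1.509) = 1.79 dB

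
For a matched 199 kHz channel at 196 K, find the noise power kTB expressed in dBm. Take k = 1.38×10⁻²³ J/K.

P_n = kTB = 1.38×10⁻²³ × 196 × 1.99×10⁵ = 5.38×10⁻¹⁶ W
In dBm: 10 log₁₀(5.38×10⁻¹⁶ / 10⁻³) = −122.7 dBm

−122.7 dBm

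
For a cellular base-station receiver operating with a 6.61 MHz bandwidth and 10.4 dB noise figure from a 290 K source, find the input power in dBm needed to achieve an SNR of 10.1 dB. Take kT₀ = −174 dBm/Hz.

−85.3 dBm

Sensitivity = −174 + 10 log₁₀(B) + NF + SNR_min
= −174 + 68.2 + 10.4 + 10.1
= −85.3 dBm → −85.3 dBm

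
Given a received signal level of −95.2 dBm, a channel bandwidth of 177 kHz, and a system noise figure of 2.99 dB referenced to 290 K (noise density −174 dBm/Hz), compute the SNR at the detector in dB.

23.3 dB

Noise floor: N = −174 + 10 log₁₀(B) + NF
10 log₁₀(1.77×10⁵) = 52.48 dB
N = −174 + 52.48 + 2.99 = −118.53 dBm
SNR = P_sig − N = −95.2 − (−118.53) = 23.33 dB → 23.3 dB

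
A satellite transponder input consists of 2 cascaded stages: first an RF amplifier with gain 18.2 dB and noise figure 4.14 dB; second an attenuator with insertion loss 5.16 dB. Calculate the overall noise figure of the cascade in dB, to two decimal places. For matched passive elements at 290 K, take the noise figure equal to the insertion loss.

4.20 dB

Convert to linear (a loss of L dB is a gain of −L dB): F_i = 10^(NF_i/10), G_i = 10^(G_i,dB/10)
  Stage 1: F_1 = 10^(4.14/10) = 2.594, G_1 = 10^(18.2/10) = 66.07
  Stage 2: F_2 = 10^(5.16/10) = 3.281, G_2 = 10^(−5.16/10) = 0.3048
Friis cascade:
  F = 2.594 + (3.281 − 1)/66.07 = 2.629
NF = 10 log₁₀(2.629) = 4.20 dB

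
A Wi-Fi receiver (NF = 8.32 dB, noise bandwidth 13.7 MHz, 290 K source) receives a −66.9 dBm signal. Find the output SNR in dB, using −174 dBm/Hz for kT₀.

Noise floor: N = −174 + 10 log₁₀(B) + NF
10 log₁₀(1.37×10⁷) = 71.37 dB
N = −174 + 71.37 + 8.32 = −94.31 dBm
SNR = P_sig − N = −66.9 − (−94.31) = 27.41 dB → 27.4 dB

27.4 dB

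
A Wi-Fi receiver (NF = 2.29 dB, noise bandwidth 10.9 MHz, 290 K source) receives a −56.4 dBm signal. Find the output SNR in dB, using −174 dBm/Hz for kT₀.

Noise floor: N = −174 + 10 log₁₀(B) + NF
10 log₁₀(1.09×10⁷) = 70.37 dB
N = −174 + 70.37 + 2.29 = −101.34 dBm
SNR = P_sig − N = −56.4 − (−101.34) = 44.94 dB → 44.9 dB

44.9 dB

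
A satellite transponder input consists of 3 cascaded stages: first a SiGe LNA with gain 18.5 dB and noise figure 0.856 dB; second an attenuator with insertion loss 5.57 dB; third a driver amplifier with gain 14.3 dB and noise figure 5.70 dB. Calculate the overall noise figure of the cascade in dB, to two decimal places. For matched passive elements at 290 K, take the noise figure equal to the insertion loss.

Convert to linear (a loss of L dB is a gain of −L dB): F_i = 10^(NF_i/10), G_i = 10^(G_i,dB/10)
  Stage 1: F_1 = 10^(0.856/10) = 1.218, G_1 = 10^(18.5/10) = 70.79
  Stage 2: F_2 = 10^(5.57/10) = 3.606, G_2 = 10^(−5.57/10) = 0.2773
  Stage 3: F_3 = 10^(5.70/10) = 3.715, G_3 = 10^(14.3/10) = 26.92
Friis cascade:
  F = 1.218 + (3.606 − 1)/70.79 + (3.715 − 1)/19.63 = 1.393
NF = 10 log₁₀(1.393) = 1.44 dB

1.44 dB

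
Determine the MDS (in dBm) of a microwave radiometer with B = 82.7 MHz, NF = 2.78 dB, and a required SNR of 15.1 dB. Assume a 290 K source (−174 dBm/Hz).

−76.9 dBm

Sensitivity = −174 + 10 log₁₀(B) + NF + SNR_min
= −174 + 79.18 + 2.78 + 15.1
= −76.94 dBm → −76.9 dBm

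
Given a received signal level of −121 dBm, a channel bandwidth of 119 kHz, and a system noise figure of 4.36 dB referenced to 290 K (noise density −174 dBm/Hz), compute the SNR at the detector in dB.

Noise floor: N = −174 + 10 log₁₀(B) + NF
10 log₁₀(1.19×10⁵) = 50.76 dB
N = −174 + 50.76 + 4.36 = −118.88 dBm
SNR = P_sig − N = −121 − (−118.88) = −2.12 dB → −2.1 dB

−2.1 dB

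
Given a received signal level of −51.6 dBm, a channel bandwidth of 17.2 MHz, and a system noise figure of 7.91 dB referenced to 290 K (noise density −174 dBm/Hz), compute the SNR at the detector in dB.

Noise floor: N = −174 + 10 log₁₀(B) + NF
10 log₁₀(1.72×10⁷) = 72.36 dB
N = −174 + 72.36 + 7.91 = −93.73 dBm
SNR = P_sig − N = −51.6 − (−93.73) = 42.13 dB → 42.1 dB

42.1 dB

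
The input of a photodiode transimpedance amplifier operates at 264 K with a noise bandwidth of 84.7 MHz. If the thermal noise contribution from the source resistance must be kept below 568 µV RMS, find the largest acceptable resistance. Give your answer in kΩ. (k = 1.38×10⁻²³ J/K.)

261 kΩ

Johnson–Nyquist: V_n = √(4kTRB) ⇒ R = V_n² / (4kTB)
4kTB = 4 × 1.38×10⁻²³ × 264 × 8.47×10⁷ = 1.23×10⁻¹²
R = (5.68×10⁻⁴)² / 1.23×10⁻¹² = 2.61×10⁵ Ω = 261 kΩ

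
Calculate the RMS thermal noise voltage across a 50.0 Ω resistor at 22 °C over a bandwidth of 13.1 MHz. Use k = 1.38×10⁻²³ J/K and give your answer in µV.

T = 22 °C + 273.15 = 295.15 K
V_n = √(4kTRB)
4kTRB = 4 × 1.38×10⁻²³ × 295.15 × 5.00×10¹ × 1.31×10⁷ = 1.07×10⁻¹¹ V²
V_n = √(1.07×10⁻¹¹) = 3.27×10⁻⁶ V = 3.27 µV

3.27 µV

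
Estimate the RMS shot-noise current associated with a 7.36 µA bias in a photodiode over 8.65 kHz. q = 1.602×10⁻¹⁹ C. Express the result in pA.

I_n = √(2qI·B)
2qI·B = 2 × 1.602×10⁻¹⁹ × 7.36×10⁻⁶ × 8.65×10³ = 2.04×10⁻²⁰ A²
I_n = √(2.04×10⁻²⁰) = 1.43×10⁻¹⁰ A = 143 pA

143 pA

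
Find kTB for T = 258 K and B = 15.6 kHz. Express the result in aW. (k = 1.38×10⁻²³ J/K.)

55.5 aW

P_n = kTB = 1.38×10⁻²³ × 258 × 1.56×10⁴ = 5.55×10⁻¹⁷ W = 55.5 aW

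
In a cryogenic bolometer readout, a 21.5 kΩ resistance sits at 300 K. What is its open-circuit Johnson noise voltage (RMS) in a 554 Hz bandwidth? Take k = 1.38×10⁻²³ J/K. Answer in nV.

V_n = √(4kTRB)
4kTRB = 4 × 1.38×10⁻²³ × 300 × 2.15×10⁴ × 5.54×10² = 1.97×10⁻¹³ V²
V_n = √(1.97×10⁻¹³) = 4.44×10⁻⁷ V = 444 nV

444 nV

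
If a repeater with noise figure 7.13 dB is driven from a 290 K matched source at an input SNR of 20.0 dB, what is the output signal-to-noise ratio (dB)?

12.87 dB

By definition F = SNR_in/SNR_out, so in dB: SNR_out = SNR_in − NF
SNR_out = 20.0 − 7.13 = 12.87 dB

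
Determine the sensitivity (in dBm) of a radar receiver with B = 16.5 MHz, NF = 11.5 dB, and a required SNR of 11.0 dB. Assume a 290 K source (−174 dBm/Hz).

−79.3 dBm

Sensitivity = −174 + 10 log₁₀(B) + NF + SNR_min
= −174 + 72.17 + 11.5 + 11.0
= −79.33 dBm → −79.3 dBm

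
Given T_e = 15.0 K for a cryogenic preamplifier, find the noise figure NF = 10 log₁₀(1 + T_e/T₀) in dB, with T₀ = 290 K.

0.219 dB

F = 1 + T_e/T₀ = 1 + 15.0/290 = 1.05172
NF = 10 log₁₀(1.05172) = 0.219 dB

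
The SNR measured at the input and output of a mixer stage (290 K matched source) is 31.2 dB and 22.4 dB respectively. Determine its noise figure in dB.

NF (dB) = SNR_in(dB) − SNR_out(dB) when the source is at T₀
NF = 31.2 − 22.4 = 8.8 dB

8.8 dB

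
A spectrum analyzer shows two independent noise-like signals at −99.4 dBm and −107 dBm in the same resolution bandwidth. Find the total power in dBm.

Convert to linear, add, convert back:
P₁ = 1.15×10⁻¹³ W, P₂ = 2.00×10⁻¹⁴ W
P_tot = 1.35×10⁻¹³ W → 10 log₁₀(P_tot / 10⁻³) = −98.7 dBm

−98.7 dBm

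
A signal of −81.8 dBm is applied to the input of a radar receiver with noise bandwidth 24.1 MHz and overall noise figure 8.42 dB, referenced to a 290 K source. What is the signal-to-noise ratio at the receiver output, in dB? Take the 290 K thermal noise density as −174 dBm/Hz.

10.0 dB

Noise floor: N = −174 + 10 log₁₀(B) + NF
10 log₁₀(2.41×10⁷) = 73.82 dB
N = −174 + 73.82 + 8.42 = −91.76 dBm
SNR = P_sig − N = −81.8 − (−91.76) = 9.96 dB → 10.0 dB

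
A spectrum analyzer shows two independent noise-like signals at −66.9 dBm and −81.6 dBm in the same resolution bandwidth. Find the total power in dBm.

Convert to linear, add, convert back:
P₁ = 2.04×10⁻¹⁰ W, P₂ = 6.92×10⁻¹² W
P_tot = 2.11×10⁻¹⁰ W → 10 log₁₀(P_tot / 10⁻³) = −66.8 dBm

−66.8 dBm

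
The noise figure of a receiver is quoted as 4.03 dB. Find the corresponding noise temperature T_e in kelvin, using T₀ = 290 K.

F = 10^(4.03/10) = 2.5293
T_e = (F − 1)·T₀ = (2.5293 − 1) × 290 = 443 K

443 K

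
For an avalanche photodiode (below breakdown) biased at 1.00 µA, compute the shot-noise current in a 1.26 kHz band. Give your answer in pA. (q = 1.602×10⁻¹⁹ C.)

20.1 pA

I_n = √(2qI·B)
2qI·B = 2 × 1.602×10⁻¹⁹ × 1.00×10⁻⁶ × 1.26×10³ = 4.04×10⁻²² A²
I_n = √(4.04×10⁻²²) = 2.01×10⁻¹¹ A = 20.1 pA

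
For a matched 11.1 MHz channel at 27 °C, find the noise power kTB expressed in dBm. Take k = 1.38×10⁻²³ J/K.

T = 27 °C + 273.15 = 300.15 K
P_n = kTB = 1.38×10⁻²³ × 300.15 × 1.11×10⁷ = 4.60×10⁻¹⁴ W
In dBm: 10 log₁₀(4.60×10⁻¹⁴ / 10⁻³) = −103.4 dBm

−103.4 dBm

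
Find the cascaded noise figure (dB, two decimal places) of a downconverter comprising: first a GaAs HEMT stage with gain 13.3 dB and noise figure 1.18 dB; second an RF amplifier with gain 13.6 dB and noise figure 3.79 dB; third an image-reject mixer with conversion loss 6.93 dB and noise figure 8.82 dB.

Convert to linear (a loss of L dB is a gain of −L dB): F_i = 10^(NF_i/10), G_i = 10^(G_i,dB/10)
  Stage 1: F_1 = 10^(1.18/10) = 1.312, G_1 = 10^(13.3/10) = 21.38
  Stage 2: F_2 = 10^(3.79/10) = 2.393, G_2 = 10^(13.6/10) = 22.91
  Stage 3: F_3 = 10^(8.82/10) = 7.621, G_3 = 10^(−6.93/10) = 0.2028
Friis cascade:
  F = 1.312 + (2.393 − 1)/21.38 + (7.621 − 1)/489.8 = 1.391
NF = 10 log₁₀(1.391) = 1.43 dB

1.43 dB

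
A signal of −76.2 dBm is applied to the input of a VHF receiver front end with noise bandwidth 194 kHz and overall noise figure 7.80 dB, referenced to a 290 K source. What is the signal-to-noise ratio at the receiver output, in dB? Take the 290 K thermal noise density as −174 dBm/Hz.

37.1 dB

Noise floor: N = −174 + 10 log₁₀(B) + NF
10 log₁₀(1.94×10⁵) = 52.88 dB
N = −174 + 52.88 + 7.80 = −113.32 dBm
SNR = P_sig − N = −76.2 − (−113.32) = 37.12 dB → 37.1 dB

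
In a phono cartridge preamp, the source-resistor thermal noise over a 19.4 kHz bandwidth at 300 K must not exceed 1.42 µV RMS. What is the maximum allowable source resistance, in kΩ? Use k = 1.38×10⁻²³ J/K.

6.28 kΩ

Johnson–Nyquist: V_n = √(4kTRB) ⇒ R = V_n² / (4kTB)
4kTB = 4 × 1.38×10⁻²³ × 300 × 1.94×10⁴ = 3.21×10⁻¹⁶
R = (1.42×10⁻⁶)² / 3.21×10⁻¹⁶ = 6.28×10³ Ω = 6.28 kΩ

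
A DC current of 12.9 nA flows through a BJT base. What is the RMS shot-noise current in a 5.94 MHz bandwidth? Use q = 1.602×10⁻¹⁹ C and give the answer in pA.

157 pA

I_n = √(2qI·B)
2qI·B = 2 × 1.602×10⁻¹⁹ × 1.29×10⁻⁸ × 5.94×10⁶ = 2.46×10⁻²⁰ A²
I_n = √(2.46×10⁻²⁰) = 1.57×10⁻¹⁰ A = 157 pA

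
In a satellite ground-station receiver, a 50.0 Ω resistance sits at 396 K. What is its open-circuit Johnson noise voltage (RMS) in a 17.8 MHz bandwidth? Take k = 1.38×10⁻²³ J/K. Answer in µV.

4.41 µV

V_n = √(4kTRB)
4kTRB = 4 × 1.38×10⁻²³ × 396 × 5.00×10¹ × 1.78×10⁷ = 1.95×10⁻¹¹ V²
V_n = √(1.95×10⁻¹¹) = 4.41×10⁻⁶ V = 4.41 µV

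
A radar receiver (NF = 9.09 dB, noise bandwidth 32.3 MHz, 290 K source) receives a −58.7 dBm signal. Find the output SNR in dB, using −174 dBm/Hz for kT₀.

31.1 dB

Noise floor: N = −174 + 10 log₁₀(B) + NF
10 log₁₀(3.23×10⁷) = 75.09 dB
N = −174 + 75.09 + 9.09 = −89.82 dBm
SNR = P_sig − N = −58.7 − (−89.82) = 31.12 dB → 31.1 dB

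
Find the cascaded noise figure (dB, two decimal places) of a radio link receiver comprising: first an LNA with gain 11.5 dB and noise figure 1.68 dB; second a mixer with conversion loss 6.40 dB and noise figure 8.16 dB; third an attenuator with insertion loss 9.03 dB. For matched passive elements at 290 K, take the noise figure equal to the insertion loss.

6.05 dB

Convert to linear (a loss of L dB is a gain of −L dB): F_i = 10^(NF_i/10), G_i = 10^(G_i,dB/10)
  Stage 1: F_1 = 10^(1.68/10) = 1.472, G_1 = 10^(11.5/10) = 14.13
  Stage 2: F_2 = 10^(8.16/10) = 6.546, G_2 = 10^(−6.40/10) = 0.2291
  Stage 3: F_3 = 10^(9.03/10) = 7.998, G_3 = 10^(−9.03/10) = 0.1250
Friis cascade:
  F = 1.472 + (6.546 − 1)/14.13 + (7.998 − 1)/3.236 = 4.028
NF = 10 log₁₀(4.028) = 6.05 dB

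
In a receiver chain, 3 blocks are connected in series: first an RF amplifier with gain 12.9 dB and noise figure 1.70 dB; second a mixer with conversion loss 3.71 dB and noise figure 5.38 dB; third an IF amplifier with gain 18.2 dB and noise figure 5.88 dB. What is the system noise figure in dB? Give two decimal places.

Convert to linear (a loss of L dB is a gain of −L dB): F_i = 10^(NF_i/10), G_i = 10^(G_i,dB/10)
  Stage 1: F_1 = 10^(1.70/10) = 1.479, G_1 = 10^(12.9/10) = 19.50
  Stage 2: F_2 = 10^(5.38/10) = 3.451, G_2 = 10^(−3.71/10) = 0.4256
  Stage 3: F_3 = 10^(5.88/10) = 3.873, G_3 = 10^(18.2/10) = 66.07
Friis cascade:
  F = 1.479 + (3.451 − 1)/19.50 + (3.873 − 1)/8.299 = 1.951
NF = 10 log₁₀(1.951) = 2.90 dB

2.90 dB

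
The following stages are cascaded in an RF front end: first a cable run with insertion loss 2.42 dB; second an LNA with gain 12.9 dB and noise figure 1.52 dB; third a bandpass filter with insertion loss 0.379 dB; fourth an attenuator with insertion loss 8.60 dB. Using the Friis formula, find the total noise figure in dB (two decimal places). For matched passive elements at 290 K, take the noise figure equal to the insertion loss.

4.91 dB

Convert to linear (a loss of L dB is a gain of −L dB): F_i = 10^(NF_i/10), G_i = 10^(G_i,dB/10)
  Stage 1: F_1 = 10^(2.42/10) = 1.746, G_1 = 10^(−2.42/10) = 0.5728
  Stage 2: F_2 = 10^(1.52/10) = 1.419, G_2 = 10^(12.9/10) = 19.50
  Stage 3: F_3 = 10^(0.379/10) = 1.091, G_3 = 10^(−0.379/10) = 0.9164
  Stage 4: F_4 = 10^(8.60/10) = 7.244, G_4 = 10^(−8.60/10) = 0.1380
Friis cascade:
  F = 1.746 + (1.419 − 1)/0.5728 + (1.091 − 1)/11.17 + (7.244 − 1)/10.24 = 3.096
NF = 10 log₁₀(3.096) = 4.91 dB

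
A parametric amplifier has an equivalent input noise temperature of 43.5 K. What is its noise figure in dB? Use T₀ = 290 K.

0.607 dB

F = 1 + T_e/T₀ = 1 + 43.5/290 = 1.15
NF = 10 log₁₀(1.15) = 0.607 dB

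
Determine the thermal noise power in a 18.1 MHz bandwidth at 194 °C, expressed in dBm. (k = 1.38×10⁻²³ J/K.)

T = 194 °C + 273.15 = 467.15 K
P_n = kTB = 1.38×10⁻²³ × 467.15 × 1.81×10⁷ = 1.17×10⁻¹³ W
In dBm: 10 log₁₀(1.17×10⁻¹³ / 10⁻³) = −99.3 dBm

−99.3 dBm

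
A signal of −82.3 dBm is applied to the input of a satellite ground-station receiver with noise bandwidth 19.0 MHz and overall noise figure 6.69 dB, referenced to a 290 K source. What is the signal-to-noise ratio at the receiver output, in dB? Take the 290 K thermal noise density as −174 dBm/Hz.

12.2 dB

Noise floor: N = −174 + 10 log₁₀(B) + NF
10 log₁₀(1.90×10⁷) = 72.79 dB
N = −174 + 72.79 + 6.69 = −94.52 dBm
SNR = P_sig − N = −82.3 − (−94.52) = 12.22 dB → 12.2 dB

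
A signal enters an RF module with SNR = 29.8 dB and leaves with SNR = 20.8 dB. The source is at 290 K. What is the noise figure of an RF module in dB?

NF (dB) = SNR_in(dB) − SNR_out(dB) when the source is at T₀
NF = 29.8 − 20.8 = 9.0 dB

9.0 dB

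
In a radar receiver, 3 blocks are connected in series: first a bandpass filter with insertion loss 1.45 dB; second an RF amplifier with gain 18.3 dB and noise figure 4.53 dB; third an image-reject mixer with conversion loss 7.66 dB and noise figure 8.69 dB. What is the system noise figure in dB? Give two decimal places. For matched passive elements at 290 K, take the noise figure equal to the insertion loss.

Convert to linear (a loss of L dB is a gain of −L dB): F_i = 10^(NF_i/10), G_i = 10^(G_i,dB/10)
  Stage 1: F_1 = 10^(1.45/10) = 1.396, G_1 = 10^(−1.45/10) = 0.7161
  Stage 2: F_2 = 10^(4.53/10) = 2.838, G_2 = 10^(18.3/10) = 67.61
  Stage 3: F_3 = 10^(8.69/10) = 7.396, G_3 = 10^(−7.66/10) = 0.1714
Friis cascade:
  F = 1.396 + (2.838 − 1)/0.7161 + (7.396 − 1)/48.42 = 4.095
NF = 10 log₁₀(4.095) = 6.12 dB

6.12 dB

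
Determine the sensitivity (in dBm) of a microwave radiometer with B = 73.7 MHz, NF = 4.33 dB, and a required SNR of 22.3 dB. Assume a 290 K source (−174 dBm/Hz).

Sensitivity = −174 + 10 log₁₀(B) + NF + SNR_min
= −174 + 78.67 + 4.33 + 22.3
= −68.70 dBm → −68.7 dBm

−68.7 dBm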